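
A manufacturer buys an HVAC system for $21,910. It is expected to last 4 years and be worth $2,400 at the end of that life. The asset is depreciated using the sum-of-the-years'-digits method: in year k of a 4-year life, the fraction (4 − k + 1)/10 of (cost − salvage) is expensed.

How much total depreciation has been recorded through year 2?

$13,657

Depreciable base = $21,910 − $2,400 = $19,510.
Sum of the years' digits = 4+3+2+1 = 10.
Year 1: $19,510 × 4/10 = $7,804. Book value $14,106.
Year 2: $19,510 × 3/10 = $5,853. Book value $8,253.
Accumulated through year 2 = $21,910 − $8,253 = $13,657.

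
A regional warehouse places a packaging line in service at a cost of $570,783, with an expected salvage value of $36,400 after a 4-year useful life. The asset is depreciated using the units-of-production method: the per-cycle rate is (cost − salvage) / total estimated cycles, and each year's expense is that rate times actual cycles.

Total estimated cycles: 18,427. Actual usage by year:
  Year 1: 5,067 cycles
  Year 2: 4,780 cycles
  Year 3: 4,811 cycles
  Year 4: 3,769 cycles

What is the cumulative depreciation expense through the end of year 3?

Depreciable base = $570,783 − $36,400 = $534,383.
Rate = $534,383 / 18,427 cycles = $29 per cycle.
Year 1: 5,067 × $29 = $146,943. Book value $423,840.
Year 2: 4,780 × $29 = $138,620. Book value $285,220.
Year 3: 4,811 × $29 = $139,519. Book value $145,701.
Accumulated through year 3 = $570,783 − $145,701 = $425,082.

$425,082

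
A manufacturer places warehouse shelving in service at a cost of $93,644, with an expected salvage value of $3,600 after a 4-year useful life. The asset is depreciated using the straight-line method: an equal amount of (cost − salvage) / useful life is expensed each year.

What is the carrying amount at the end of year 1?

$71,133

Depreciable base = $93,644 − $3,600 = $90,044.
Annual expense = $90,044 / 4 = $22,511.
End of year 1: book value $71,133.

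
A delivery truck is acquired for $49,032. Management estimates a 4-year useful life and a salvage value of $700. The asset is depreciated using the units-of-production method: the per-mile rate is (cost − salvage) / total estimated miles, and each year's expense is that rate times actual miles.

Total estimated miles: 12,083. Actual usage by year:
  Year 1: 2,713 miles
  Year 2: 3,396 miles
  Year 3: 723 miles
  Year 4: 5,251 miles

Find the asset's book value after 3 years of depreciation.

$21,704

Depreciable base = $49,032 − $700 = $48,332.
Rate = $48,332 / 12,083 miles = $4 per mile.
Year 1: 2,713 × $4 = $10,852. Book value $38,180.
Year 2: 3,396 × $4 = $13,584. Book value $24,596.
Year 3: 723 × $4 = $2,892. Book value $21,704.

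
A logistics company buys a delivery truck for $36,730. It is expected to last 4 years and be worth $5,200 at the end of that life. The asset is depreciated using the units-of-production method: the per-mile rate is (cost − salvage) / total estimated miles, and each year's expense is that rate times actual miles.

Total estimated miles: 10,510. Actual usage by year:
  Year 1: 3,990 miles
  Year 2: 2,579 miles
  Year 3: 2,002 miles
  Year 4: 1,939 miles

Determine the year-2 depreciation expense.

Depreciable base = $36,730 − $5,200 = $31,530.
Rate = $31,530 / 10,510 miles = $3 per mile.
Year 1: 3,990 × $3 = $11,970. Book value $24,760.
Year 2: 2,579 × $3 = $7,737. Book value $17,023.

$7,737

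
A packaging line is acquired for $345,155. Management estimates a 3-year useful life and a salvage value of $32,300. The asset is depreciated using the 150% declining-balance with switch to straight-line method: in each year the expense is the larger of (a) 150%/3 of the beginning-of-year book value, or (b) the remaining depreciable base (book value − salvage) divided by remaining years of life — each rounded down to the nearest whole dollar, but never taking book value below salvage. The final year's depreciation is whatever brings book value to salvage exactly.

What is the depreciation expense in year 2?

Depreciable base = $345,155 − $32,300 = $312,855.
Year 1: DB = ⌊$345,155 × 150%/3⌋ = $172,577; SL = ⌊$312,855/3⌋ = $104,285 → take DB $172,577. Book value $172,578.
Year 2: DB = ⌊$172,578 × 150%/3⌋ = $86,289; SL = ⌊$140,278/2⌋ = $70,139 → take DB $86,289. Book value $86,289.

$86,289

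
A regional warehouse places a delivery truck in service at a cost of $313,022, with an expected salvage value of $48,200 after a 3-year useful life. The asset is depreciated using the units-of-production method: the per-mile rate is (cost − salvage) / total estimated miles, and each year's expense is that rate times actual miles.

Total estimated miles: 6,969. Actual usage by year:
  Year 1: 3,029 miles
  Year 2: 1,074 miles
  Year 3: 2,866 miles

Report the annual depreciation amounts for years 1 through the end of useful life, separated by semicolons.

$115,102; $40,812; $108,908

Depreciable base = $313,022 − $48,200 = $264,822.
Rate = $264,822 / 6,969 miles = $38 per mile.
Year 1: 3,029 × $38 = $115,102. Book value $197,920.
Year 2: 1,074 × $38 = $40,812. Book value $157,108.
Year 3: 2,866 × $38 = $108,908. Book value $48,200.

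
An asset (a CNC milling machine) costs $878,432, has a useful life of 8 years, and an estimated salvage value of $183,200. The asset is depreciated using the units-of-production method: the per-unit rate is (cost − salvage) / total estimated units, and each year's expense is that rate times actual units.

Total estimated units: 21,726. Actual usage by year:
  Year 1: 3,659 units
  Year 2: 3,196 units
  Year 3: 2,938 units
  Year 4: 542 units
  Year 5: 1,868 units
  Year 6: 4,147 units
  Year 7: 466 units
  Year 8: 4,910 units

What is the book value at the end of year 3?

Depreciable base = $878,432 − $183,200 = $695,232.
Rate = $695,232 / 21,726 units = $32 per unit.
Year 1: 3,659 × $32 = $117,088. Book value $761,344.
Year 2: 3,196 × $32 = $102,272. Book value $659,072.
Year 3: 2,938 × $32 = $94,016. Book value $565,056.

$565,056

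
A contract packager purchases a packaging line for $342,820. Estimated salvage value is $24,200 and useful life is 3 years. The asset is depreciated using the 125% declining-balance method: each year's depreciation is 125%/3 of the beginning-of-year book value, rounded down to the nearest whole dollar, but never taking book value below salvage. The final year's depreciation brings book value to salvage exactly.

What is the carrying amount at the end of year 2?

$116,655

Depreciable base = $342,820 − $24,200 = $318,620.
Year 1: ⌊$342,820 × 125%/3⌋ = $142,841. Book value $199,979.
Year 2: ⌊$199,979 × 125%/3⌋ = $83,324. Book value $116,655.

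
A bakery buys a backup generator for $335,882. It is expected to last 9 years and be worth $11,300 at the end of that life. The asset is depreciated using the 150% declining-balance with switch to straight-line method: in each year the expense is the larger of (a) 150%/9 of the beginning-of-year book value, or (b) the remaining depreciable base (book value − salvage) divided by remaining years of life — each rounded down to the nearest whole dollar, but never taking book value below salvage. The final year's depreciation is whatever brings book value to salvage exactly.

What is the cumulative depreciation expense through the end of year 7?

$264,309

Depreciable base = $335,882 − $11,300 = $324,582.
Year 1: DB = ⌊$335,882 × 150%/9⌋ = $55,980; SL = ⌊$324,582/9⌋ = $36,064 → take DB $55,980. Book value $279,902.
Year 2: DB = ⌊$279,902 × 150%/9⌋ = $46,650; SL = ⌊$268,602/8⌋ = $33,575 → take DB $46,650. Book value $233,252.
Year 3: DB = ⌊$233,252 × 150%/9⌋ = $38,875; SL = ⌊$221,952/7⌋ = $31,707 → take DB $38,875. Book value $194,377.
Year 4: DB = ⌊$194,377 × 150%/9⌋ = $32,396; SL = ⌊$183,077/6⌋ = $30,512 → take DB $32,396. Book value $161,981.
Year 5: DB = ⌊$161,981 × 150%/9⌋ = $26,996; SL = ⌊$150,681/5⌋ = $30,136 → take SL $30,136. Book value $131,845.
Year 6: DB = ⌊$131,845 × 150%/9⌋ = $21,974; SL = ⌊$120,545/4⌋ = $30,136 → take SL $30,136. Book value $101,709.
Year 7: DB = ⌊$101,709 × 150%/9⌋ = $16,951; SL = ⌊$90,409/3⌋ = $30,136 → take SL $30,136. Book value $71,573.
Accumulated through year 7 = $335,882 − $71,573 = $264,309.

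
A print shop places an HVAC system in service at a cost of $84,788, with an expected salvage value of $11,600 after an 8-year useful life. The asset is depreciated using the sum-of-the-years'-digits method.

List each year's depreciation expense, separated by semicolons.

$16,264; $14,231; $12,198; $10,165; $8,132; $6,099; $4,066; $2,033

Depreciable base = $84,788 − $11,600 = $73,188.
Sum of the years' digits = 8+7+6+5+4+3+2+1 = 36.
Year 1: $73,188 × 8/36 = $16,264. Book value $68,524.
Year 2: $73,188 × 7/36 = $14,231. Book value $54,293.
Year 3: $73,188 × 6/36 = $12,198. Book value $42,095.
Year 4: $73,188 × 5/36 = $10,165. Book value $31,930.
Year 5: $73,188 × 4/36 = $8,132. Book value $23,798.
Year 6: $73,188 × 3/36 = $6,099. Book value $17,699.
Year 7: $73,188 × 2/36 = $4,066. Book value $13,633.
Year 8: $73,188 × 1/36 = $2,033. Book value $11,600.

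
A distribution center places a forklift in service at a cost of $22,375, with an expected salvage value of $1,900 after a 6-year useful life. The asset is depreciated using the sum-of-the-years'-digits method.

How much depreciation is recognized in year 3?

Depreciable base = $22,375 − $1,900 = $20,475.
Sum of the years' digits = 6+5+4+3+2+1 = 21.
Year 1: $20,475 × 6/21 = $5,850. Book value $16,525.
Year 2: $20,475 × 5/21 = $4,875. Book value $11,650.
Year 3: $20,475 × 4/21 = $3,900. Book value $7,750.

$3,900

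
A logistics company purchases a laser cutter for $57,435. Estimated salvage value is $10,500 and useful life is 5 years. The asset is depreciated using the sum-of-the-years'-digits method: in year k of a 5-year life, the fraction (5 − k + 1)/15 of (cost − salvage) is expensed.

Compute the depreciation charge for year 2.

$12,516

Depreciable base = $57,435 − $10,500 = $46,935.
Sum of the years' digits = 5+4+3+2+1 = 15.
Year 1: $46,935 × 5/15 = $15,645. Book value $41,790.
Year 2: $46,935 × 4/15 = $12,516. Book value $29,274.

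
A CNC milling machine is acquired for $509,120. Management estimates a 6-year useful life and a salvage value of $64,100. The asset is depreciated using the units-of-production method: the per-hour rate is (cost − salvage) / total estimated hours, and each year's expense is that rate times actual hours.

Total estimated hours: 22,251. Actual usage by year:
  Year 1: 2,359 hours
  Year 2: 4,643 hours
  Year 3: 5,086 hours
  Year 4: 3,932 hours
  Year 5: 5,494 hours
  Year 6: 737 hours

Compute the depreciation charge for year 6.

$14,740

Depreciable base = $509,120 − $64,100 = $445,020.
Rate = $445,020 / 22,251 hours = $20 per hour.
Year 1: 2,359 × $20 = $47,180. Book value $461,940.
Year 2: 4,643 × $20 = $92,860. Book value $369,080.
Year 3: 5,086 × $20 = $101,720. Book value $267,360.
Year 4: 3,932 × $20 = $78,640. Book value $188,720.
Year 5: 5,494 × $20 = $109,880. Book value $78,840.
Year 6: 737 × $20 = $14,740. Book value $64,100.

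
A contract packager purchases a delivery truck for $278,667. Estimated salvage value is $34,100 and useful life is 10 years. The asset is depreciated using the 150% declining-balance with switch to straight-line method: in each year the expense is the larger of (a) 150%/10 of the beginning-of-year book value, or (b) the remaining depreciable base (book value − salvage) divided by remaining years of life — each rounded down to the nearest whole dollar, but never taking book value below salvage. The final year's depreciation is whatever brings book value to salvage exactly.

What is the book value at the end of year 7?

Depreciable base = $278,667 − $34,100 = $244,567.
Year 1: DB = ⌊$278,667 × 150%/10⌋ = $41,800; SL = ⌊$244,567/10⌋ = $24,456 → take DB $41,800. Book value $236,867.
Year 2: DB = ⌊$236,867 × 150%/10⌋ = $35,530; SL = ⌊$202,767/9⌋ = $22,529 → take DB $35,530. Book value $201,337.
Year 3: DB = ⌊$201,337 × 150%/10⌋ = $30,200; SL = ⌊$167,237/8⌋ = $20,904 → take DB $30,200. Book value $171,137.
Year 4: DB = ⌊$171,137 × 150%/10⌋ = $25,670; SL = ⌊$137,037/7⌋ = $19,576 → take DB $25,670. Book value $145,467.
Year 5: DB = ⌊$145,467 × 150%/10⌋ = $21,820; SL = ⌊$111,367/6⌋ = $18,561 → take DB $21,820. Book value $123,647.
Year 6: DB = ⌊$123,647 × 150%/10⌋ = $18,547; SL = ⌊$89,547/5⌋ = $17,909 → take DB $18,547. Book value $105,100.
Year 7: DB = ⌊$105,100 × 150%/10⌋ = $15,765; SL = ⌊$71,000/4⌋ = $17,750 → take SL $17,750. Book value $87,350.

$87,350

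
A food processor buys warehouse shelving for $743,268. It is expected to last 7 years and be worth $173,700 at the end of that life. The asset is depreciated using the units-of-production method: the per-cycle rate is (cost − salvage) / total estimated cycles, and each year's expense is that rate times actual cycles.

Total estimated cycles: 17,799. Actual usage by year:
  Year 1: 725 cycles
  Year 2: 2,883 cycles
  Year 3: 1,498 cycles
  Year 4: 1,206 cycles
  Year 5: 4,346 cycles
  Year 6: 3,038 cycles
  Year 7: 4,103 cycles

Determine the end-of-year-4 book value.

$541,284

Depreciable base = $743,268 − $173,700 = $569,568.
Rate = $569,568 / 17,799 cycles = $32 per cycle.
Year 1: 725 × $32 = $23,200. Book value $720,068.
Year 2: 2,883 × $32 = $92,256. Book value $627,812.
Year 3: 1,498 × $32 = $47,936. Book value $579,876.
Year 4: 1,206 × $32 = $38,592. Book value $541,284.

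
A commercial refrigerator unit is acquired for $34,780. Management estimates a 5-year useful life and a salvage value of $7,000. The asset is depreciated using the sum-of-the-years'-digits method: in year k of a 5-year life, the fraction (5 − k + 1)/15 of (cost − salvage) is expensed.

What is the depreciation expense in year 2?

Depreciable base = $34,780 − $7,000 = $27,780.
Sum of the years' digits = 5+4+3+2+1 = 15.
Year 1: $27,780 × 5/15 = $9,260. Book value $25,520.
Year 2: $27,780 × 4/15 = $7,408. Book value $18,112.

$7,408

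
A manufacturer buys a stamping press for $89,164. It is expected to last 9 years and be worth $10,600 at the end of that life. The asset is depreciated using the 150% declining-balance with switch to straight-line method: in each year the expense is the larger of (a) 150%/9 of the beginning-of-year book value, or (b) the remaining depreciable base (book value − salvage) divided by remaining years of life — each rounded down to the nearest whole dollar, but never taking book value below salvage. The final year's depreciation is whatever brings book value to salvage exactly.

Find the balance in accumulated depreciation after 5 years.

Depreciable base = $89,164 − $10,600 = $78,564.
Year 1: DB = ⌊$89,164 × 150%/9⌋ = $14,860; SL = ⌊$78,564/9⌋ = $8,729 → take DB $14,860. Book value $74,304.
Year 2: DB = ⌊$74,304 × 150%/9⌋ = $12,384; SL = ⌊$63,704/8⌋ = $7,963 → take DB $12,384. Book value $61,920.
Year 3: DB = ⌊$61,920 × 150%/9⌋ = $10,320; SL = ⌊$51,320/7⌋ = $7,331 → take DB $10,320. Book value $51,600.
Year 4: DB = ⌊$51,600 × 150%/9⌋ = $8,600; SL = ⌊$41,000/6⌋ = $6,833 → take DB $8,600. Book value $43,000.
Year 5: DB = ⌊$43,000 × 150%/9⌋ = $7,166; SL = ⌊$32,400/5⌋ = $6,480 → take DB $7,166. Book value $35,834.
Accumulated through year 5 = $89,164 − $35,834 = $53,330.

$53,330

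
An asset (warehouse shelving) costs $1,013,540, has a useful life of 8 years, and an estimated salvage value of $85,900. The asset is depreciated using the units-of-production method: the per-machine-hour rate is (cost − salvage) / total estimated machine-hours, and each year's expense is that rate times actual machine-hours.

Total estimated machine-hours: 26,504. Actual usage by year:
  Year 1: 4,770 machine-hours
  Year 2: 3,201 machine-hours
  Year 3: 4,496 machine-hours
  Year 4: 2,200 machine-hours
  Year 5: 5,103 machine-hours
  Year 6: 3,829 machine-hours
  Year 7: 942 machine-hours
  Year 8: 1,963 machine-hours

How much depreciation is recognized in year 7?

$32,970

Depreciable base = $1,013,540 − $85,900 = $927,640.
Rate = $927,640 / 26,504 machine-hours = $35 per machine-hour.
Year 1: 4,770 × $35 = $166,950. Book value $846,590.
Year 2: 3,201 × $35 = $112,035. Book value $734,555.
Year 3: 4,496 × $35 = $157,360. Book value $577,195.
Year 4: 2,200 × $35 = $77,000. Book value $500,195.
Year 5: 5,103 × $35 = $178,605. Book value $321,590.
Year 6: 3,829 × $35 = $134,015. Book value $187,575.
Year 7: 942 × $35 = $32,970. Book value $154,605.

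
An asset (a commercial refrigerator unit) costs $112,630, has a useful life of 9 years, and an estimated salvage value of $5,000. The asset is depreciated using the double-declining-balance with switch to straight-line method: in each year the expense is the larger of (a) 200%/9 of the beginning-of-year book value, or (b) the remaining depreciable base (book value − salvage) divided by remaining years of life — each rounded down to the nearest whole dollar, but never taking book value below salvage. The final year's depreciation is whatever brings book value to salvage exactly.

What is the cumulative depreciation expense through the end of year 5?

$80,571

Depreciable base = $112,630 − $5,000 = $107,630.
Year 1: DB = ⌊$112,630 × 200%/9⌋ = $25,028; SL = ⌊$107,630/9⌋ = $11,958 → take DB $25,028. Book value $87,602.
Year 2: DB = ⌊$87,602 × 200%/9⌋ = $19,467; SL = ⌊$82,602/8⌋ = $10,325 → take DB $19,467. Book value $68,135.
Year 3: DB = ⌊$68,135 × 200%/9⌋ = $15,141; SL = ⌊$63,135/7⌋ = $9,019 → take DB $15,141. Book value $52,994.
Year 4: DB = ⌊$52,994 × 200%/9⌋ = $11,776; SL = ⌊$47,994/6⌋ = $7,999 → take DB $11,776. Book value $41,218.
Year 5: DB = ⌊$41,218 × 200%/9⌋ = $9,159; SL = ⌊$36,218/5⌋ = $7,243 → take DB $9,159. Book value $32,059.
Accumulated through year 5 = $112,630 − $32,059 = $80,571.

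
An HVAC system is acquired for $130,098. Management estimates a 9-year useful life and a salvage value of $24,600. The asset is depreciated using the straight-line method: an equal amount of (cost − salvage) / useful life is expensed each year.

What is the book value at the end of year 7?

$48,044

Depreciable base = $130,098 − $24,600 = $105,498.
Annual expense = $105,498 / 9 = $11,722.
End of year 1: book value $118,376.
End of year 2: book value $106,654.
End of year 3: book value $94,932.
End of year 4: book value $83,210.
End of year 5: book value $71,488.
End of year 6: book value $59,766.
End of year 7: book value $48,044.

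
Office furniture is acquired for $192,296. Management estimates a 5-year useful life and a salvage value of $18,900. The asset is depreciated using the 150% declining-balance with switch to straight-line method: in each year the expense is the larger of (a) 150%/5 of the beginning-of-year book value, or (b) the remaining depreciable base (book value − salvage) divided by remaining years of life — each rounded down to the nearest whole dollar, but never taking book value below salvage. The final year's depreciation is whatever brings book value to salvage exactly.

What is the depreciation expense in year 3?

Depreciable base = $192,296 − $18,900 = $173,396.
Year 1: DB = ⌊$192,296 × 150%/5⌋ = $57,688; SL = ⌊$173,396/5⌋ = $34,679 → take DB $57,688. Book value $134,608.
Year 2: DB = ⌊$134,608 × 150%/5⌋ = $40,382; SL = ⌊$115,708/4⌋ = $28,927 → take DB $40,382. Book value $94,226.
Year 3: DB = ⌊$94,226 × 150%/5⌋ = $28,267; SL = ⌊$75,326/3⌋ = $25,108 → take DB $28,267. Book value $65,959.

$28,267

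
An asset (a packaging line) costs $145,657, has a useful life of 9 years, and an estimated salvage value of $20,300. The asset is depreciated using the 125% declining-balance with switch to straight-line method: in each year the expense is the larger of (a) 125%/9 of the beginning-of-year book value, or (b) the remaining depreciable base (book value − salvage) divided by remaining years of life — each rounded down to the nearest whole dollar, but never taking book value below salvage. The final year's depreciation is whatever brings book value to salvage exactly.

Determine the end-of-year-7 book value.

$44,216

Depreciable base = $145,657 − $20,300 = $125,357.
Year 1: DB = ⌊$145,657 × 125%/9⌋ = $20,230; SL = ⌊$125,357/9⌋ = $13,928 → take DB $20,230. Book value $125,427.
Year 2: DB = ⌊$125,427 × 125%/9⌋ = $17,420; SL = ⌊$105,127/8⌋ = $13,140 → take DB $17,420. Book value $108,007.
Year 3: DB = ⌊$108,007 × 125%/9⌋ = $15,000; SL = ⌊$87,707/7⌋ = $12,529 → take DB $15,000. Book value $93,007.
Year 4: DB = ⌊$93,007 × 125%/9⌋ = $12,917; SL = ⌊$72,707/6⌋ = $12,117 → take DB $12,917. Book value $80,090.
Year 5: DB = ⌊$80,090 × 125%/9⌋ = $11,123; SL = ⌊$59,790/5⌋ = $11,958 → take SL $11,958. Book value $68,132.
Year 6: DB = ⌊$68,132 × 125%/9⌋ = $9,462; SL = ⌊$47,832/4⌋ = $11,958 → take SL $11,958. Book value $56,174.
Year 7: DB = ⌊$56,174 × 125%/9⌋ = $7,801; SL = ⌊$35,874/3⌋ = $11,958 → take SL $11,958. Book value $44,216.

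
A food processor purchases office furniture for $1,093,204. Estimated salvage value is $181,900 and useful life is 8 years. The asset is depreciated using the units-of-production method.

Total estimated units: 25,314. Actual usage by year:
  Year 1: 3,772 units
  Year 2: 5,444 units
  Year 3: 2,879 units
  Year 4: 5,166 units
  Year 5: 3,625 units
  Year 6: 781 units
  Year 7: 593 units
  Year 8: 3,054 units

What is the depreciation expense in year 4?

Depreciable base = $1,093,204 − $181,900 = $911,304.
Rate = $911,304 / 25,314 units = $36 per unit.
Year 1: 3,772 × $36 = $135,792. Book value $957,412.
Year 2: 5,444 × $36 = $195,984. Book value $761,428.
Year 3: 2,879 × $36 = $103,644. Book value $657,784.
Year 4: 5,166 × $36 = $185,976. Book value $471,808.

$185,976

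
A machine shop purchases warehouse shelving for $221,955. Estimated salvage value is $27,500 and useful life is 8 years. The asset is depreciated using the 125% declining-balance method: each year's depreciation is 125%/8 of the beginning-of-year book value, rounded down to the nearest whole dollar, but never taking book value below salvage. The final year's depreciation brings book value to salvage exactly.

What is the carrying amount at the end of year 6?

Depreciable base = $221,955 − $27,500 = $194,455.
Year 1: ⌊$221,955 × 125%/8⌋ = $34,680. Book value $187,275.
Year 2: ⌊$187,275 × 125%/8⌋ = $29,261. Book value $158,014.
Year 3: ⌊$158,014 × 125%/8⌋ = $24,689. Book value $133,325.
Year 4: ⌊$133,325 × 125%/8⌋ = $20,832. Book value $112,493.
Year 5: ⌊$112,493 × 125%/8⌋ = $17,577. Book value $94,916.
Year 6: ⌊$94,916 × 125%/8⌋ = $14,830. Book value $80,086.

$80,086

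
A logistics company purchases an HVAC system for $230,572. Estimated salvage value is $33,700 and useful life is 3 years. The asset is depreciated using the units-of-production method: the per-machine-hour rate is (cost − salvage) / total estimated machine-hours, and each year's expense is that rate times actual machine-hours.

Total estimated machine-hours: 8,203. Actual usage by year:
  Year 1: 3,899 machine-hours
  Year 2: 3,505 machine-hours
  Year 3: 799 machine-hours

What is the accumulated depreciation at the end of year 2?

$177,696

Depreciable base = $230,572 − $33,700 = $196,872.
Rate = $196,872 / 8,203 machine-hours = $24 per machine-hour.
Year 1: 3,899 × $24 = $93,576. Book value $136,996.
Year 2: 3,505 × $24 = $84,120. Book value $52,876.
Accumulated through year 2 = $230,572 − $52,876 = $177,696.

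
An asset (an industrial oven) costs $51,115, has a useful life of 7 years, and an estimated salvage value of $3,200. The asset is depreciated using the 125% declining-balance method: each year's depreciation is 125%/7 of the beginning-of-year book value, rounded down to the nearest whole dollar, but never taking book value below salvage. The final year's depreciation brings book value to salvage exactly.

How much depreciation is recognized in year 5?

$4,155

Depreciable base = $51,115 − $3,200 = $47,915.
Year 1: ⌊$51,115 × 125%/7⌋ = $9,127. Book value $41,988.
Year 2: ⌊$41,988 × 125%/7⌋ = $7,497. Book value $34,491.
Year 3: ⌊$34,491 × 125%/7⌋ = $6,159. Book value $28,332.
Year 4: ⌊$28,332 × 125%/7⌋ = $5,059. Book value $23,273.
Year 5: ⌊$23,273 × 125%/7⌋ = $4,155. Book value $19,118.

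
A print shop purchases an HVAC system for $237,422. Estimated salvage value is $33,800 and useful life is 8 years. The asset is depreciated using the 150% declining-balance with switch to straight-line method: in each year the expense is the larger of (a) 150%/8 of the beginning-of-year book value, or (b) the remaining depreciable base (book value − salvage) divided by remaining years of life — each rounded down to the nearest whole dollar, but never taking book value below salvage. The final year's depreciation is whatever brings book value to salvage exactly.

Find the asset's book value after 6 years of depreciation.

$67,314

Depreciable base = $237,422 − $33,800 = $203,622.
Year 1: DB = ⌊$237,422 × 150%/8⌋ = $44,516; SL = ⌊$203,622/8⌋ = $25,452 → take DB $44,516. Book value $192,906.
Year 2: DB = ⌊$192,906 × 150%/8⌋ = $36,169; SL = ⌊$159,106/7⌋ = $22,729 → take DB $36,169. Book value $156,737.
Year 3: DB = ⌊$156,737 × 150%/8⌋ = $29,388; SL = ⌊$122,937/6⌋ = $20,489 → take DB $29,388. Book value $127,349.
Year 4: DB = ⌊$127,349 × 150%/8⌋ = $23,877; SL = ⌊$93,549/5⌋ = $18,709 → take DB $23,877. Book value $103,472.
Year 5: DB = ⌊$103,472 × 150%/8⌋ = $19,401; SL = ⌊$69,672/4⌋ = $17,418 → take DB $19,401. Book value $84,071.
Year 6: DB = ⌊$84,071 × 150%/8⌋ = $15,763; SL = ⌊$50,271/3⌋ = $16,757 → take SL $16,757. Book value $67,314.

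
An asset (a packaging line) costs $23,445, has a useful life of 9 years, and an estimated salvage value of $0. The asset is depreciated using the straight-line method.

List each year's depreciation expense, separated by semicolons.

Depreciable base = $23,445 − $0 = $23,445.
Annual expense = $23,445 / 9 = $2,605.
End of year 1: book value $20,840.
End of year 2: book value $18,235.
End of year 3: book value $15,630.
End of year 4: book value $13,025.
End of year 5: book value $10,420.
End of year 6: book value $7,815.
End of year 7: book value $5,210.
End of year 8: book value $2,605.
End of year 9: book value $0.

$2,605; $2,605; $2,605; $2,605; $2,605; $2,605; $2,605; $2,605; $2,605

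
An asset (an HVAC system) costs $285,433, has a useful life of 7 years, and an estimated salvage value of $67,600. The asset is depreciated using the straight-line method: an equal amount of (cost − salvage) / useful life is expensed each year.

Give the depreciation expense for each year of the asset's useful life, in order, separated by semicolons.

Depreciable base = $285,433 − $67,600 = $217,833.
Annual expense = $217,833 / 7 = $31,119.
End of year 1: book value $254,314.
End of year 2: book value $223,195.
End of year 3: book value $192,076.
End of year 4: book value $160,957.
End of year 5: book value $129,838.
End of year 6: book value $98,719.
End of year 7: book value $67,600.

$31,119; $31,119; $31,119; $31,119; $31,119; $31,119; $31,119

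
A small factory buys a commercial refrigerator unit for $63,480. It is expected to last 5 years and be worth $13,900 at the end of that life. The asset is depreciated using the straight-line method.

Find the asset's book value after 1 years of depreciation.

Depreciable base = $63,480 − $13,900 = $49,580.
Annual expense = $49,580 / 5 = $9,916.
End of year 1: book value $53,564.

$53,564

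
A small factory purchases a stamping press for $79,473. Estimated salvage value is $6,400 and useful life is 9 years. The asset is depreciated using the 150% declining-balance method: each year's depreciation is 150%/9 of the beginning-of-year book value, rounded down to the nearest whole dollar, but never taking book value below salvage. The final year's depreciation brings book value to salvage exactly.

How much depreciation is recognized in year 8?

Depreciable base = $79,473 − $6,400 = $73,073.
Year 1: ⌊$79,473 × 150%/9⌋ = $13,245. Book value $66,228.
Year 2: ⌊$66,228 × 150%/9⌋ = $11,038. Book value $55,190.
Year 3: ⌊$55,190 × 150%/9⌋ = $9,198. Book value $45,992.
Year 4: ⌊$45,992 × 150%/9⌋ = $7,665. Book value $38,327.
Year 5: ⌊$38,327 × 150%/9⌋ = $6,387. Book value $31,940.
Year 6: ⌊$31,940 × 150%/9⌋ = $5,323. Book value $26,617.
Year 7: ⌊$26,617 × 150%/9⌋ = $4,436. Book value $22,181.
Year 8: ⌊$22,181 × 150%/9⌋ = $3,696. Book value $18,485.

$3,696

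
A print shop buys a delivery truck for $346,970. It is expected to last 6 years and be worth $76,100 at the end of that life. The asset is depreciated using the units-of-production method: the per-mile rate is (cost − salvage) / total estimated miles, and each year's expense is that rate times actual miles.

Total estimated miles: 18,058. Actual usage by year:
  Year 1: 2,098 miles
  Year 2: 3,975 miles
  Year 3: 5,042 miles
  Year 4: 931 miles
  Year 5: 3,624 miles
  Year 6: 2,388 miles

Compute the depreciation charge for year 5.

Depreciable base = $346,970 − $76,100 = $270,870.
Rate = $270,870 / 18,058 miles = $15 per mile.
Year 1: 2,098 × $15 = $31,470. Book value $315,500.
Year 2: 3,975 × $15 = $59,625. Book value $255,875.
Year 3: 5,042 × $15 = $75,630. Book value $180,245.
Year 4: 931 × $15 = $13,965. Book value $166,280.
Year 5: 3,624 × $15 = $54,360. Book value $111,920.

$54,360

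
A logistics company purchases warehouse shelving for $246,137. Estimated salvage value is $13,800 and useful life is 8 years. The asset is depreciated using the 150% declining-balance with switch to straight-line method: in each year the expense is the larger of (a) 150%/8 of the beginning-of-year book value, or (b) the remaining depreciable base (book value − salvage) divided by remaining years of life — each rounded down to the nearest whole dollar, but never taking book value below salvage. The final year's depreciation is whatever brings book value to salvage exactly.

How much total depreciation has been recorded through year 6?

Depreciable base = $246,137 − $13,800 = $232,337.
Year 1: DB = ⌊$246,137 × 150%/8⌋ = $46,150; SL = ⌊$232,337/8⌋ = $29,042 → take DB $46,150. Book value $199,987.
Year 2: DB = ⌊$199,987 × 150%/8⌋ = $37,497; SL = ⌊$186,187/7⌋ = $26,598 → take DB $37,497. Book value $162,490.
Year 3: DB = ⌊$162,490 × 150%/8⌋ = $30,466; SL = ⌊$148,690/6⌋ = $24,781 → take DB $30,466. Book value $132,024.
Year 4: DB = ⌊$132,024 × 150%/8⌋ = $24,754; SL = ⌊$118,224/5⌋ = $23,644 → take DB $24,754. Book value $107,270.
Year 5: DB = ⌊$107,270 × 150%/8⌋ = $20,113; SL = ⌊$93,470/4⌋ = $23,367 → take SL $23,367. Book value $83,903.
Year 6: DB = ⌊$83,903 × 150%/8⌋ = $15,731; SL = ⌊$70,103/3⌋ = $23,367 → take SL $23,367. Book value $60,536.
Accumulated through year 6 = $246,137 − $60,536 = $185,601.

$185,601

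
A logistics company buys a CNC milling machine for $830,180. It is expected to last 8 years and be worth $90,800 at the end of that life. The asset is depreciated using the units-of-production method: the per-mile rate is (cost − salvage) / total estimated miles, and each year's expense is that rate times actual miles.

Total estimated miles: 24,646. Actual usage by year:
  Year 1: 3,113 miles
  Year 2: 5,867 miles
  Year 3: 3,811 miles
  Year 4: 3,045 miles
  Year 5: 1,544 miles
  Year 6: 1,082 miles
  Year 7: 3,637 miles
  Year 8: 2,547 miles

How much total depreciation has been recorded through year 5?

Depreciable base = $830,180 − $90,800 = $739,380.
Rate = $739,380 / 24,646 miles = $30 per mile.
Year 1: 3,113 × $30 = $93,390. Book value $736,790.
Year 2: 5,867 × $30 = $176,010. Book value $560,780.
Year 3: 3,811 × $30 = $114,330. Book value $446,450.
Year 4: 3,045 × $30 = $91,350. Book value $355,100.
Year 5: 1,544 × $30 = $46,320. Book value $308,780.
Accumulated through year 5 = $830,180 − $308,780 = $521,400.

$521,400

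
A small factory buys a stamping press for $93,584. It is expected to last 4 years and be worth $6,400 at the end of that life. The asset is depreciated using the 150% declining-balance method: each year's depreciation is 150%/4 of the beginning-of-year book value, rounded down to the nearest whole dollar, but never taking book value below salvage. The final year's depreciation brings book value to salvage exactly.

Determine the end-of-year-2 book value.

$36,557

Depreciable base = $93,584 − $6,400 = $87,184.
Year 1: ⌊$93,584 × 150%/4⌋ = $35,094. Book value $58,490.
Year 2: ⌊$58,490 × 150%/4⌋ = $21,933. Book value $36,557.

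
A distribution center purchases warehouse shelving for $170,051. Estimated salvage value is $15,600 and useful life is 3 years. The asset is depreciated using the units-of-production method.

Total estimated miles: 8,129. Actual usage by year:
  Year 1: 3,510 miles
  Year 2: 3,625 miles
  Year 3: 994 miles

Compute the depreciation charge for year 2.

$68,875

Depreciable base = $170,051 − $15,600 = $154,451.
Rate = $154,451 / 8,129 miles = $19 per mile.
Year 1: 3,510 × $19 = $66,690. Book value $103,361.
Year 2: 3,625 × $19 = $68,875. Book value $34,486.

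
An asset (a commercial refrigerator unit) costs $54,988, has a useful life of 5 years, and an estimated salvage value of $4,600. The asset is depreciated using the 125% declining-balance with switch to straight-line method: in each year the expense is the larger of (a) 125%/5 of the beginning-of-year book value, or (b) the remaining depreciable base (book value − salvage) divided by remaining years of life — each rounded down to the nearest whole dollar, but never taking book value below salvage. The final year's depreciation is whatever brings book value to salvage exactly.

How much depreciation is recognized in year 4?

Depreciable base = $54,988 − $4,600 = $50,388.
Year 1: DB = ⌊$54,988 × 125%/5⌋ = $13,747; SL = ⌊$50,388/5⌋ = $10,077 → take DB $13,747. Book value $41,241.
Year 2: DB = ⌊$41,241 × 125%/5⌋ = $10,310; SL = ⌊$36,641/4⌋ = $9,160 → take DB $10,310. Book value $30,931.
Year 3: DB = ⌊$30,931 × 125%/5⌋ = $7,732; SL = ⌊$26,331/3⌋ = $8,777 → take SL $8,777. Book value $22,154.
Year 4: DB = ⌊$22,154 × 125%/5⌋ = $5,538; SL = ⌊$17,554/2⌋ = $8,777 → take SL $8,777. Book value $13,377.

$8,777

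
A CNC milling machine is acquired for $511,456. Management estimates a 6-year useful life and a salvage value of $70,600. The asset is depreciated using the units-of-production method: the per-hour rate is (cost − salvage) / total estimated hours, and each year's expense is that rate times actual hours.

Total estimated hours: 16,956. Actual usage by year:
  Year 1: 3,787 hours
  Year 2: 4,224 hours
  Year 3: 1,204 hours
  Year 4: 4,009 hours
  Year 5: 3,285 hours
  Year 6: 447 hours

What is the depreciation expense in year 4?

$104,234

Depreciable base = $511,456 − $70,600 = $440,856.
Rate = $440,856 / 16,956 hours = $26 per hour.
Year 1: 3,787 × $26 = $98,462. Book value $412,994.
Year 2: 4,224 × $26 = $109,824. Book value $303,170.
Year 3: 1,204 × $26 = $31,304. Book value $271,866.
Year 4: 4,009 × $26 = $104,234. Book value $167,632.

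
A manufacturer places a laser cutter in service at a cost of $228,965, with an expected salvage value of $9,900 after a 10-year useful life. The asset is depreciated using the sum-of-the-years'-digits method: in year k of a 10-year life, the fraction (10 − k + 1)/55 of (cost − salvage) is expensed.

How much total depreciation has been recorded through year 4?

Depreciable base = $228,965 − $9,900 = $219,065.
Sum of the years' digits = 10+9+8+7+6+5+4+3+2+1 = 55.
Year 1: $219,065 × 10/55 = $39,830. Book value $189,135.
Year 2: $219,065 × 9/55 = $35,847. Book value $153,288.
Year 3: $219,065 × 8/55 = $31,864. Book value $121,424.
Year 4: $219,065 × 7/55 = $27,881. Book value $93,543.
Accumulated through year 4 = $228,965 − $93,543 = $135,422.

$135,422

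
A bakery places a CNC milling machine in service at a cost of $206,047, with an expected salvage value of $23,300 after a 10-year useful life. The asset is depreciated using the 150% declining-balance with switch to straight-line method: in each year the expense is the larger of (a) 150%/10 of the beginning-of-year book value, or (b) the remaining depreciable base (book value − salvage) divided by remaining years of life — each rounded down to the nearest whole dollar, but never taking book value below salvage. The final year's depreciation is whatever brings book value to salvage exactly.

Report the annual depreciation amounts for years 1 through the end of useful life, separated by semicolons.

Depreciable base = $206,047 − $23,300 = $182,747.
Year 1: DB = ⌊$206,047 × 150%/10⌋ = $30,907; SL = ⌊$182,747/10⌋ = $18,274 → take DB $30,907. Book value $175,140.
Year 2: DB = ⌊$175,140 × 150%/10⌋ = $26,271; SL = ⌊$151,840/9⌋ = $16,871 → take DB $26,271. Book value $148,869.
Year 3: DB = ⌊$148,869 × 150%/10⌋ = $22,330; SL = ⌊$125,569/8⌋ = $15,696 → take DB $22,330. Book value $126,539.
Year 4: DB = ⌊$126,539 × 150%/10⌋ = $18,980; SL = ⌊$103,239/7⌋ = $14,748 → take DB $18,980. Book value $107,559.
Year 5: DB = ⌊$107,559 × 150%/10⌋ = $16,133; SL = ⌊$84,259/6⌋ = $14,043 → take DB $16,133. Book value $91,426.
Year 6: DB = ⌊$91,426 × 150%/10⌋ = $13,713; SL = ⌊$68,126/5⌋ = $13,625 → take DB $13,713. Book value $77,713.
Year 7: DB = ⌊$77,713 × 150%/10⌋ = $11,656; SL = ⌊$54,413/4⌋ = $13,603 → take SL $13,603. Book value $64,110.
Year 8: DB = ⌊$64,110 × 150%/10⌋ = $9,616; SL = ⌊$40,810/3⌋ = $13,603 → take SL $13,603. Book value $50,507.
Year 9: DB = ⌊$50,507 × 150%/10⌋ = $7,576; SL = ⌊$27,207/2⌋ = $13,603 → take SL $13,603. Book value $36,904.
Year 10 (final): $36,904 − $23,300 = $13,604. Book value $23,300.

$30,907; $26,271; $22,330; $18,980; $16,133; $13,713; $13,603; $13,603; $13,603; $13,604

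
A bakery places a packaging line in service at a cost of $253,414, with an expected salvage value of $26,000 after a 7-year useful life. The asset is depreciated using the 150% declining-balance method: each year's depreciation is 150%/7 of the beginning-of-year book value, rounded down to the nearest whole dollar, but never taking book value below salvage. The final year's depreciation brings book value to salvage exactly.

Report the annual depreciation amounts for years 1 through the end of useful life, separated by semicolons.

$54,303; $42,666; $33,523; $26,340; $20,696; $16,261; $33,625

Depreciable base = $253,414 − $26,000 = $227,414.
Year 1: ⌊$253,414 × 150%/7⌋ = $54,303. Book value $199,111.
Year 2: ⌊$199,111 × 150%/7⌋ = $42,666. Book value $156,445.
Year 3: ⌊$156,445 × 150%/7⌋ = $33,523. Book value $122,922.
Year 4: ⌊$122,922 × 150%/7⌋ = $26,340. Book value $96,582.
Year 5: ⌊$96,582 × 150%/7⌋ = $20,696. Book value $75,886.
Year 6: ⌊$75,886 × 150%/7⌋ = $16,261. Book value $59,625.
Year 7 (final): $59,625 − $26,000 = $33,625. Book value $26,000.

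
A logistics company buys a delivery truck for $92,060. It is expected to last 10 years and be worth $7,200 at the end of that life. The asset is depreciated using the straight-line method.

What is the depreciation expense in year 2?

$8,486

Depreciable base = $92,060 − $7,200 = $84,860.
Annual expense = $84,860 / 10 = $8,486.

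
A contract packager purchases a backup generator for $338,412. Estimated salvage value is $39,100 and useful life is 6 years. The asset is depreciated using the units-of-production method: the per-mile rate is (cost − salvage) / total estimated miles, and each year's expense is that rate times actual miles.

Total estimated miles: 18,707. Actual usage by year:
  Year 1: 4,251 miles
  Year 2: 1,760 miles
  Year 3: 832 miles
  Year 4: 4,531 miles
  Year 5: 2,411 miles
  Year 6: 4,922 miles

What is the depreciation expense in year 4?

Depreciable base = $338,412 − $39,100 = $299,312.
Rate = $299,312 / 18,707 miles = $16 per mile.
Year 1: 4,251 × $16 = $68,016. Book value $270,396.
Year 2: 1,760 × $16 = $28,160. Book value $242,236.
Year 3: 832 × $16 = $13,312. Book value $228,924.
Year 4: 4,531 × $16 = $72,496. Book value $156,428.

$72,496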